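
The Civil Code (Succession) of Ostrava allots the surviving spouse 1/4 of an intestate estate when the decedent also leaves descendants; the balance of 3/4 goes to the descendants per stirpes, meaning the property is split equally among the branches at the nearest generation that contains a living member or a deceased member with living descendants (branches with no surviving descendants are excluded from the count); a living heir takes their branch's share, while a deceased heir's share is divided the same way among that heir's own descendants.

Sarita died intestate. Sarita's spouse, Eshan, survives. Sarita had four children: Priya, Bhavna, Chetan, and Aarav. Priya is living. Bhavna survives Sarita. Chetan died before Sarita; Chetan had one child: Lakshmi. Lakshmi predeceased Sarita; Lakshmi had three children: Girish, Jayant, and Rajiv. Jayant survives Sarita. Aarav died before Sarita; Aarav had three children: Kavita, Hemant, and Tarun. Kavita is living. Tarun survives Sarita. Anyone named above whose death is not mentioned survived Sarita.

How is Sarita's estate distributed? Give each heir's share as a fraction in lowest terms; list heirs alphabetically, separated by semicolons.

Bhavna 3/16; Eshan 1/4; Girish 1/16; Hemant 1/16; Jayant 1/16; Kavita 1/16; Priya 3/16; Rajiv 1/16; Tarun 1/16

Eshan, as surviving spouse, takes 1/4.
The remaining 3/4 passes to Sarita's descendants per stirpes.
The 3/4 is divided into 4 equal shares of 3/16 among Priya, Bhavna, Chetan, Aarav.
Priya is living and takes 3/16.
Bhavna is living and takes 3/16.
Chetan predeceased; the 3/16 allotted to Chetan's branch passes to Chetan's issue by representation.
Lakshmi's line is the sole branch at this level, so the full 3/16 passes to Lakshmi's issue by representation.
The 3/16 is divided into 3 equal shares of 1/16 among Girish, Jayant, Rajiv.
Girish is living and takes 1/16.
Jayant is living and takes 1/16.
Rajiv is living and takes 1/16.
Aarav predeceased; the 3/16 allotted to Aarav's branch passes to Aarav's issue by representation.
The 3/16 is divided into 3 equal shares of 1/16 among Kavita, Hemant, Tarun.
Kavita is living and takes 1/16.
Hemant is living and takes 1/16.
Tarun is living and takes 1/16.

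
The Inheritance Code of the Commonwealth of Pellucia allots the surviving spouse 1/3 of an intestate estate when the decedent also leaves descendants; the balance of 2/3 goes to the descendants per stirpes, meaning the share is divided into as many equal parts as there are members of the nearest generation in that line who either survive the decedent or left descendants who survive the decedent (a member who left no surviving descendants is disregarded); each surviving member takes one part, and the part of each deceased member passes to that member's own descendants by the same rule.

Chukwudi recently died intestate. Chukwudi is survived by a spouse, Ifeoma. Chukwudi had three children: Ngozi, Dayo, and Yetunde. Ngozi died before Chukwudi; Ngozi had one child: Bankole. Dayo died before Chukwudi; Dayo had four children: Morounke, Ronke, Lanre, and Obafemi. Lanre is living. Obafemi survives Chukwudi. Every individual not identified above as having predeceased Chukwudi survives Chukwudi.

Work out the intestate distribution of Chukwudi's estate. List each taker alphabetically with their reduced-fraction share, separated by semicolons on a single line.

Bankole 2/9; Ifeoma 1/3; Lanre 1/18; Morounke 1/18; Obafemi 1/18; Ronke 1/18; Yetunde 2/9

Ifeoma, as surviving spouse, takes 1/3.
The remaining 2/3 passes to Chukwudi's descendants per stirpes.
The 2/3 is divided into 3 equal shares of 2/9 among Ngozi, Dayo, Yetunde.
Ngozi predeceased; the 2/9 allotted to Ngozi's branch passes to Ngozi's issue by representation.
Bankole is the sole taker at this level and receives the full 2/9.
Dayo predeceased; the 2/9 allotted to Dayo's branch passes to Dayo's issue by representation.
The 2/9 is divided into 4 equal shares of 1/18 among Morounke, Ronke, Lanre, Obafemi.
Morounke is living and takes 1/18.
Ronke is living and takes 1/18.
Lanre is living and takes 1/18.
Obafemi is living and takes 1/18.
Yetunde is living and takes 2/9.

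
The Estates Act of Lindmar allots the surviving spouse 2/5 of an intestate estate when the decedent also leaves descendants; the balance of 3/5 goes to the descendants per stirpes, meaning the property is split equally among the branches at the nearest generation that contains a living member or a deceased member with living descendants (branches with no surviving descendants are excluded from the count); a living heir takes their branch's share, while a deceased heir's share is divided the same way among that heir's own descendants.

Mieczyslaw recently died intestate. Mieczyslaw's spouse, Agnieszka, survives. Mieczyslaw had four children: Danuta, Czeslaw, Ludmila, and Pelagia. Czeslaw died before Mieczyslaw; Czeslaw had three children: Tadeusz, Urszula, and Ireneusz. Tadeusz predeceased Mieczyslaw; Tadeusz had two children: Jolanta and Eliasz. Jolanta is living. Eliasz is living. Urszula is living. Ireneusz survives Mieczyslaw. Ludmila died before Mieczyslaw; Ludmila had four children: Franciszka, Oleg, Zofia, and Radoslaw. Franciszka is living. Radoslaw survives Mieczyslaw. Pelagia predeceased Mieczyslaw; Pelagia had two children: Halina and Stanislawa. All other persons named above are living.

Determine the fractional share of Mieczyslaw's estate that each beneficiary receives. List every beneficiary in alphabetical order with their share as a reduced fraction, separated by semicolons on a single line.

Agnieszka, as surviving spouse, takes 2/5.
The remaining 3/5 passes to Mieczyslaw's descendants per stirpes.
The 3/5 is divided into 4 equal shares of 3/20 among Danuta, Czeslaw, Ludmila, Pelagia.
Danuta is living and takes 3/20.
Czeslaw predeceased; the 3/20 allotted to Czeslaw's branch passes to Czeslaw's issue by representation.
The 3/20 is divided into 3 equal shares of 1/20 among Tadeusz, Urszula, Ireneusz.
Tadeusz predeceased; the 1/20 allotted to Tadeusz's branch passes to Tadeusz's issue by representation.
The 1/20 is divided into 2 equal shares of 1/40 among Jolanta, Eliasz.
Jolanta is living and takes 1/40.
Eliasz is living and takes 1/40.
Urszula is living and takes 1/20.
Ireneusz is living and takes 1/20.
Ludmila predeceased; the 3/20 allotted to Ludmila's branch passes to Ludmila's issue by representation.
The 3/20 is divided into 4 equal shares of 3/80 among Franciszka, Oleg, Zofia, Radoslaw.
Franciszka is living and takes 3/80.
Oleg is living and takes 3/80.
Zofia is living and takes 3/80.
Radoslaw is living and takes 3/80.
Pelagia predeceased; the 3/20 allotted to Pelagia's branch passes to Pelagia's issue by representation.
The 3/20 is divided into 2 equal shares of 3/40 among Halina, Stanislawa.
Halina is living and takes 3/40.
Stanislawa is living and takes 3/40.

Agnieszka 2/5; Danuta 3/20; Eliasz 1/40; Franciszka 3/80; Halina 3/40; Ireneusz 1/20; Jolanta 1/40; Oleg 3/80; Radoslaw 3/80; Stanislawa 3/40; Urszula 1/20; Zofia 3/80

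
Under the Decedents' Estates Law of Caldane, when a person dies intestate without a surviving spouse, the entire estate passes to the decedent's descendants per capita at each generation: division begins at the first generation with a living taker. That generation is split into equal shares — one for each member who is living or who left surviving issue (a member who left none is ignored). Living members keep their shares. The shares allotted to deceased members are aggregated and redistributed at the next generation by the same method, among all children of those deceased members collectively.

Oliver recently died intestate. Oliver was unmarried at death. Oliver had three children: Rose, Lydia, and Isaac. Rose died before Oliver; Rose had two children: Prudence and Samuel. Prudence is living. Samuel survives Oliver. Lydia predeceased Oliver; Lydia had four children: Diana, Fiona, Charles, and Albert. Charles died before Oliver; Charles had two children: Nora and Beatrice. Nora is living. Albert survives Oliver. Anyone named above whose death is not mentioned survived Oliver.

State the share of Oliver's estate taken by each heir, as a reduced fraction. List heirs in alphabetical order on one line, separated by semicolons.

Albert 1/9; Beatrice 1/18; Diana 1/9; Fiona 1/9; Isaac 1/3; Nora 1/18; Prudence 1/9; Samuel 1/9

There is no surviving spouse, so the entire estate passes to Oliver's descendants per capita at each generation.
At generation 1 (Rose, Lydia, Isaac) there are 3 shares of (1)/3 = 1/3 each.
Living: Isaac — each takes 1/3.
Deceased: Rose and Lydia. Their combined 2/3 is pooled and carried to generation 2.
At generation 2 (Prudence, Samuel, Diana, Fiona, Charles, Albert) there are 6 shares of (2/3)/6 = 1/9 each.
Living: Prudence, Samuel, Diana, Fiona, and Albert — each takes 1/9.
Deceased: Charles. That 1/9 share is carried to generation 3.
At generation 3 (Nora, Beatrice) there are 2 shares of (1/9)/2 = 1/18 each.
Living: Nora and Beatrice — each takes 1/18.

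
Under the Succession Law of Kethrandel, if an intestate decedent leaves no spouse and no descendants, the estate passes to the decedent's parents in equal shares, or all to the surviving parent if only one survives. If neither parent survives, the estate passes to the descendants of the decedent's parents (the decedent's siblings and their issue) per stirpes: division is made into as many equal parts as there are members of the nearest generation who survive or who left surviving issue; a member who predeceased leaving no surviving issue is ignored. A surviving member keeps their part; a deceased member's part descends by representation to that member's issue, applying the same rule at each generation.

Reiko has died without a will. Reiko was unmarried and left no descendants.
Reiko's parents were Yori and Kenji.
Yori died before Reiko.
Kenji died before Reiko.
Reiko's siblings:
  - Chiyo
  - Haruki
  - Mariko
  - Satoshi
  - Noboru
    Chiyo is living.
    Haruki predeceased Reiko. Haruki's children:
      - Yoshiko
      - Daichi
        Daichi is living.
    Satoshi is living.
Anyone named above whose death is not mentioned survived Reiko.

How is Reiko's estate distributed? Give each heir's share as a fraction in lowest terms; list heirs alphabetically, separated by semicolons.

Neither parent survives and there are no descendants, so the estate passes to Reiko's siblings and their issue per stirpes.
The estate is divided into 5 equal shares of 1/5 among Chiyo, Haruki, Mariko, Satoshi, Noboru.
Chiyo is living and takes 1/5.
Haruki predeceased; the 1/5 allotted to Haruki's branch passes to Haruki's issue by representation.
The 1/5 is divided into 2 equal shares of 1/10 among Yoshiko, Daichi.
Yoshiko is living and takes 1/10.
Daichi is living and takes 1/10.
Mariko is living and takes 1/5.
Satoshi is living and takes 1/5.
Noboru is living and takes 1/5.

Chiyo 1/5; Daichi 1/10; Mariko 1/5; Noboru 1/5; Satoshi 1/5; Yoshiko 1/10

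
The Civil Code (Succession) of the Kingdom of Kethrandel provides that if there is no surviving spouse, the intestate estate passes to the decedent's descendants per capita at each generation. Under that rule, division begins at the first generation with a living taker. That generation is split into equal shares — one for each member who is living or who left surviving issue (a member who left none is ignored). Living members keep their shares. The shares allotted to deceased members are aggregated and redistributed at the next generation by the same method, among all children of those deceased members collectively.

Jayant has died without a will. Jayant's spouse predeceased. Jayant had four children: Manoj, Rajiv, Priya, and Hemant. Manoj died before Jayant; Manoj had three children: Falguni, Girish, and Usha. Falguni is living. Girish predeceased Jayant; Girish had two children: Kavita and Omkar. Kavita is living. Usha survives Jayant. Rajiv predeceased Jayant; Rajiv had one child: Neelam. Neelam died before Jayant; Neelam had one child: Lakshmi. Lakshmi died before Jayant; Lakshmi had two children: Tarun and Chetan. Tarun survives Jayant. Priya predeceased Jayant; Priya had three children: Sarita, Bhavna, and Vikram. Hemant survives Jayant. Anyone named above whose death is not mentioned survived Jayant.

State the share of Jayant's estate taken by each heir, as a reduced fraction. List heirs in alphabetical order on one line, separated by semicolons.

There is no surviving spouse, so the entire estate passes to Jayant's descendants per capita at each generation.
At generation 1 (Manoj, Rajiv, Priya, Hemant) there are 4 shares of (1)/4 = 1/4 each.
Living: Hemant — each takes 1/4.
Deceased: Manoj, Rajiv, and Priya. Their combined 3/4 is pooled and carried to generation 2.
At generation 2 (Falguni, Girish, Usha, Neelam, Sarita, Bhavna, Vikram) there are 7 shares of (3/4)/7 = 3/28 each.
Living: Falguni, Usha, Sarita, Bhavna, and Vikram — each takes 3/28.
Deceased: Girish and Neelam. Their combined 3/14 is pooled and carried to generation 3.
At generation 3 (Kavita, Omkar, Lakshmi) there are 3 shares of (3/14)/3 = 1/14 each.
Living: Kavita and Omkar — each takes 1/14.
Deceased: Lakshmi. That 1/14 share is carried to generation 4.
At generation 4 (Tarun, Chetan) there are 2 shares of (1/14)/2 = 1/28 each.
Living: Tarun and Chetan — each takes 1/28.

Bhavna 3/28; Chetan 1/28; Falguni 3/28; Hemant 1/4; Kavita 1/14; Omkar 1/14; Sarita 3/28; Tarun 1/28; Usha 3/28; Vikram 3/28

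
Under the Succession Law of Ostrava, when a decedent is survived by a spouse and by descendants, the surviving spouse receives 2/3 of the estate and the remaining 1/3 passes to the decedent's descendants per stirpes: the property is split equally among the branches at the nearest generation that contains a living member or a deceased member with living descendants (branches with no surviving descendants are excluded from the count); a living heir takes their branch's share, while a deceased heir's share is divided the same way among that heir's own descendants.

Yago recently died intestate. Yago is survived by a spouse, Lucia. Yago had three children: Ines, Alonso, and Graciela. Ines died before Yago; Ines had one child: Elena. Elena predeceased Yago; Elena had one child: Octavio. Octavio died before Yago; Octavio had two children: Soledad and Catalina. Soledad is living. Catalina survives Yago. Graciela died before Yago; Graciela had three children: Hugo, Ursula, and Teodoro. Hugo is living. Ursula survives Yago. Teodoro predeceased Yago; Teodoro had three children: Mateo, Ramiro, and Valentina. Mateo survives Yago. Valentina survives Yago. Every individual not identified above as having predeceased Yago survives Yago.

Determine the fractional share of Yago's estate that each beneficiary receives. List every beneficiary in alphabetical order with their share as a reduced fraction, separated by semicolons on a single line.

Lucia, as surviving spouse, takes 2/3.
The remaining 1/3 passes to Yago's descendants per stirpes.
The 1/3 is divided into 3 equal shares of 1/9 among Ines, Alonso, Graciela.
Ines predeceased; the 1/9 allotted to Ines's branch passes to Ines's issue by representation.
Elena's line is the sole branch at this level, so the full 1/9 passes to Elena's issue by representation.
Octavio's line is the sole branch at this level, so the full 1/9 passes to Octavio's issue by representation.
The 1/9 is divided into 2 equal shares of 1/18 among Soledad, Catalina.
Soledad is living and takes 1/18.
Catalina is living and takes 1/18.
Alonso is living and takes 1/9.
Graciela predeceased; the 1/9 allotted to Graciela's branch passes to Graciela's issue by representation.
The 1/9 is divided into 3 equal shares of 1/27 among Hugo, Ursula, Teodoro.
Hugo is living and takes 1/27.
Ursula is living and takes 1/27.
Teodoro predeceased; the 1/27 allotted to Teodoro's branch passes to Teodoro's issue by representation.
The 1/27 is divided into 3 equal shares of 1/81 among Mateo, Ramiro, Valentina.
Mateo is living and takes 1/81.
Ramiro is living and takes 1/81.
Valentina is living and takes 1/81.

Alonso 1/9; Catalina 1/18; Hugo 1/27; Lucia 2/3; Mateo 1/81; Ramiro 1/81; Soledad 1/18; Ursula 1/27; Valentina 1/81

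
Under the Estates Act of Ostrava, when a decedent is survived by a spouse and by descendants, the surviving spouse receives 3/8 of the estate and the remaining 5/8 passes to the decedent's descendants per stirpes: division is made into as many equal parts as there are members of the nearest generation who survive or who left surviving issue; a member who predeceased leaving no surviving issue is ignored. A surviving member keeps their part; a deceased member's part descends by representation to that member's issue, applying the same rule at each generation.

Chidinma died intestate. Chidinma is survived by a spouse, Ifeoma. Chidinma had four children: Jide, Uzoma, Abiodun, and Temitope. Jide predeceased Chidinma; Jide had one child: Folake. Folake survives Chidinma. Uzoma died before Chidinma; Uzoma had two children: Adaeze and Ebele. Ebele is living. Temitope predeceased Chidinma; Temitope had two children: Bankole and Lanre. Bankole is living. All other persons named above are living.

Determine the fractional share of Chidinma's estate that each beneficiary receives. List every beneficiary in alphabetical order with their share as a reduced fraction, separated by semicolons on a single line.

Ifeoma, as surviving spouse, takes 3/8.
The remaining 5/8 passes to Chidinma's descendants per stirpes.
The 5/8 is divided into 4 equal shares of 5/32 among Jide, Uzoma, Abiodun, Temitope.
Jide predeceased; the 5/32 allotted to Jide's branch passes to Jide's issue by representation.
Folake is the sole taker at this level and receives the full 5/32.
Uzoma predeceased; the 5/32 allotted to Uzoma's branch passes to Uzoma's issue by representation.
The 5/32 is divided into 2 equal shares of 5/64 among Adaeze, Ebele.
Adaeze is living and takes 5/64.
Ebele is living and takes 5/64.
Abiodun is living and takes 5/32.
Temitope predeceased; the 5/32 allotted to Temitope's branch passes to Temitope's issue by representation.
The 5/32 is divided into 2 equal shares of 5/64 among Bankole, Lanre.
Bankole is living and takes 5/64.
Lanre is living and takes 5/64.

Abiodun 5/32; Adaeze 5/64; Bankole 5/64; Ebele 5/64; Folake 5/32; Ifeoma 3/8; Lanre 5/64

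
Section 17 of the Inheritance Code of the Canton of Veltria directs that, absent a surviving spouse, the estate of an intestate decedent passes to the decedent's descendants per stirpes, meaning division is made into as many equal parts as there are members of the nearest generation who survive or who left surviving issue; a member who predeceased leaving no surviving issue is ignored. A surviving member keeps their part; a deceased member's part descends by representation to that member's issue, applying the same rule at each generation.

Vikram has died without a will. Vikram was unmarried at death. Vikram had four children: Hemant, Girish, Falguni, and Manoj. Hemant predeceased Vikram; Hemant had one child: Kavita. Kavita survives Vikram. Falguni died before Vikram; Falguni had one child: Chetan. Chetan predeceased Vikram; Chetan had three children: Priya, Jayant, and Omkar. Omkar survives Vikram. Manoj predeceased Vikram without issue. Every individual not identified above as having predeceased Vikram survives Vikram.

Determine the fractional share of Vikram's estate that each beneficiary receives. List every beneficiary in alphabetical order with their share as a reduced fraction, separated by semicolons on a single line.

There is no surviving spouse, so the entire estate passes to Vikram's descendants per stirpes.
Manoj left no surviving issue, so that branch lapses and is disregarded.
The estate is divided into 3 equal shares of 1/3 among Hemant, Girish, Falguni.
Hemant predeceased; the 1/3 allotted to Hemant's branch passes to Hemant's issue by representation.
Kavita is the sole taker at this level and receives the full 1/3.
Girish is living and takes 1/3.
Falguni predeceased; the 1/3 allotted to Falguni's branch passes to Falguni's issue by representation.
Chetan's line is the sole branch at this level, so the full 1/3 passes to Chetan's issue by representation.
The 1/3 is divided into 3 equal shares of 1/9 among Priya, Jayant, Omkar.
Priya is living and takes 1/9.
Jayant is living and takes 1/9.
Omkar is living and takes 1/9.

Girish 1/3; Jayant 1/9; Kavita 1/3; Omkar 1/9; Priya 1/9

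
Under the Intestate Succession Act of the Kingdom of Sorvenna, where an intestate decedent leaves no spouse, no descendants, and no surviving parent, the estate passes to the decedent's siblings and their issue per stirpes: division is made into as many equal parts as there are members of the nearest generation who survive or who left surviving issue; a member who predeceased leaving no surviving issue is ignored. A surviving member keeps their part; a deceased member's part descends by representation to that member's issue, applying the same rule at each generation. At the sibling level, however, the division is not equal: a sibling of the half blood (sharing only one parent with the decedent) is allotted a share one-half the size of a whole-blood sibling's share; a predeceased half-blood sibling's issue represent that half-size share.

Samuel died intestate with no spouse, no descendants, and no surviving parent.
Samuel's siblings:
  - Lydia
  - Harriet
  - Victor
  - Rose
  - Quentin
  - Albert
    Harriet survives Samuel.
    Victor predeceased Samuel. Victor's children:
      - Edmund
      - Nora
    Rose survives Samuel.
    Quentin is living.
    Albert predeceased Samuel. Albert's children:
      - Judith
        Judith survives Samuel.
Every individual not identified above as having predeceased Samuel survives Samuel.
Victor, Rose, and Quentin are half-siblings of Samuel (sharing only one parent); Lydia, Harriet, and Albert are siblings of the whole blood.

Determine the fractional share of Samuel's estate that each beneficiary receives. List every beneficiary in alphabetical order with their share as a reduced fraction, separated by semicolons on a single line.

No spouse, descendants, or parent survives, so the estate passes to Samuel's siblings per stirpes.
Half-blood siblings count for one-half the weight of whole-blood siblings at the initial division.
Dividing 1 in proportion to weights (total weight 9/2): Lydia (weight 1) → 2/9; Harriet (weight 1) → 2/9; Victor (weight 1/2) → 1/9; Rose (weight 1/2) → 1/9; Quentin (weight 1/2) → 1/9; Albert (weight 1) → 2/9.
Lydia is living and takes 2/9.
Harriet is living and takes 2/9.
Victor predeceased; the 1/9 allotted to Victor's branch passes to Victor's issue by representation.
The 1/9 is divided into 2 equal shares of 1/18 among Edmund, Nora.
Edmund is living and takes 1/18.
Nora is living and takes 1/18.
Rose is living and takes 1/9.
Quentin is living and takes 1/9.
Albert predeceased; the 2/9 allotted to Albert's branch passes to Albert's issue by representation.
Judith is the sole taker at this level and receives the full 2/9.

Edmund 1/18; Harriet 2/9; Judith 2/9; Lydia 2/9; Nora 1/18; Quentin 1/9; Rose 1/9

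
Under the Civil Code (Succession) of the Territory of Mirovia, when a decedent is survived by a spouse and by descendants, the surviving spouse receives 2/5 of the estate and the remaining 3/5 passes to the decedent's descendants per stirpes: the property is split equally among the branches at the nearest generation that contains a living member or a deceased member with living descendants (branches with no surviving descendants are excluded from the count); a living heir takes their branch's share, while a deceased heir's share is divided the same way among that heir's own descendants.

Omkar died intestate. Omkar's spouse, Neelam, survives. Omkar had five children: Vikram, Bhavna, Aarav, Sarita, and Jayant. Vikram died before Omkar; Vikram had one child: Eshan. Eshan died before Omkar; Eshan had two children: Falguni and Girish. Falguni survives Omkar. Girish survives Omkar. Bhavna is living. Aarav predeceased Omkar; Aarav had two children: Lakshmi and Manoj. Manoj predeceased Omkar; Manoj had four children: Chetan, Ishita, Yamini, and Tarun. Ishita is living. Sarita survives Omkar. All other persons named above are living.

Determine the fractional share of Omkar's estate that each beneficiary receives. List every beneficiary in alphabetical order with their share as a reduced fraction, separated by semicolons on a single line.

Bhavna 3/25; Chetan 3/200; Falguni 3/50; Girish 3/50; Ishita 3/200; Jayant 3/25; Lakshmi 3/50; Neelam 2/5; Sarita 3/25; Tarun 3/200; Yamini 3/200

Neelam, as surviving spouse, takes 2/5.
The remaining 3/5 passes to Omkar's descendants per stirpes.
The 3/5 is divided into 5 equal shares of 3/25 among Vikram, Bhavna, Aarav, Sarita, Jayant.
Vikram predeceased; the 3/25 allotted to Vikram's branch passes to Vikram's issue by representation.
Eshan's line is the sole branch at this level, so the full 3/25 passes to Eshan's issue by representation.
The 3/25 is divided into 2 equal shares of 3/50 among Falguni, Girish.
Falguni is living and takes 3/50.
Girish is living and takes 3/50.
Bhavna is living and takes 3/25.
Aarav predeceased; the 3/25 allotted to Aarav's branch passes to Aarav's issue by representation.
The 3/25 is divided into 2 equal shares of 3/50 among Lakshmi, Manoj.
Lakshmi is living and takes 3/50.
Manoj predeceased; the 3/50 allotted to Manoj's branch passes to Manoj's issue by representation.
The 3/50 is divided into 4 equal shares of 3/200 among Chetan, Ishita, Yamini, Tarun.
Chetan is living and takes 3/200.
Ishita is living and takes 3/200.
Yamini is living and takes 3/200.
Tarun is living and takes 3/200.
Sarita is living and takes 3/25.
Jayant is living and takes 3/25.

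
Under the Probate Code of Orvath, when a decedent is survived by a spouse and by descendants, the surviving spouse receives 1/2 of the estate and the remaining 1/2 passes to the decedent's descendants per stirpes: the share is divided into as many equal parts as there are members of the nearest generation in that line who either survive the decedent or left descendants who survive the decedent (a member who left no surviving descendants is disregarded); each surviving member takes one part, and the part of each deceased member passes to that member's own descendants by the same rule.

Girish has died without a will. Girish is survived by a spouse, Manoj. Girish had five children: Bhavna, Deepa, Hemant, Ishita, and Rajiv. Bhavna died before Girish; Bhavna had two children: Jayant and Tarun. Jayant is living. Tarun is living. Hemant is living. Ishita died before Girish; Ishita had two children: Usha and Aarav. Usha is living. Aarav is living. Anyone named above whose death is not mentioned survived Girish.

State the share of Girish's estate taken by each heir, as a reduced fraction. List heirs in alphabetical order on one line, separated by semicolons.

Manoj, as surviving spouse, takes 1/2.
The remaining 1/2 passes to Girish's descendants per stirpes.
The 1/2 is divided into 5 equal shares of 1/10 among Bhavna, Deepa, Hemant, Ishita, Rajiv.
Bhavna predeceased; the 1/10 allotted to Bhavna's branch passes to Bhavna's issue by representation.
The 1/10 is divided into 2 equal shares of 1/20 among Jayant, Tarun.
Jayant is living and takes 1/20.
Tarun is living and takes 1/20.
Deepa is living and takes 1/10.
Hemant is living and takes 1/10.
Ishita predeceased; the 1/10 allotted to Ishita's branch passes to Ishita's issue by representation.
The 1/10 is divided into 2 equal shares of 1/20 among Usha, Aarav.
Usha is living and takes 1/20.
Aarav is living and takes 1/20.
Rajiv is living and takes 1/10.

Aarav 1/20; Deepa 1/10; Hemant 1/10; Jayant 1/20; Manoj 1/2; Rajiv 1/10; Tarun 1/20; Usha 1/20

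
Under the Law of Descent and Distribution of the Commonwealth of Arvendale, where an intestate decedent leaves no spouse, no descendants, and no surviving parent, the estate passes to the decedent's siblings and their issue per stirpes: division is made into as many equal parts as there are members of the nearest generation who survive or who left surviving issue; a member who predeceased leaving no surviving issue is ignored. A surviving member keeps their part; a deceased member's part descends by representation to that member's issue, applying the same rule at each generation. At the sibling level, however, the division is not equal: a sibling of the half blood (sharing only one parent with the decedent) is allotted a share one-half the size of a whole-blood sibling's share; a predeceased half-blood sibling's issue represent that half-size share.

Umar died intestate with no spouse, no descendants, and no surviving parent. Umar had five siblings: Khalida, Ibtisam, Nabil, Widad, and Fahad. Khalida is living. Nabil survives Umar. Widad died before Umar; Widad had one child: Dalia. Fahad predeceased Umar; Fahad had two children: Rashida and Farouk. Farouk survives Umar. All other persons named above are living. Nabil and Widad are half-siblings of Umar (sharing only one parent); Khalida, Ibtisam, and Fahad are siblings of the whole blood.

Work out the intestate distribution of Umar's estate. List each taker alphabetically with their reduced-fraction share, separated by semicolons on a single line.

Dalia 1/8; Farouk 1/8; Ibtisam 1/4; Khalida 1/4; Nabil 1/8; Rashida 1/8

No spouse, descendants, or parent survives, so the estate passes to Umar's siblings per stirpes.
Half-blood siblings count for one-half the weight of whole-blood siblings at the initial division.
Dividing 1 in proportion to weights (total weight 4): Khalida (weight 1) → 1/4; Ibtisam (weight 1) → 1/4; Nabil (weight 1/2) → 1/8; Widad (weight 1/2) → 1/8; Fahad (weight 1) → 1/4.
Khalida is living and takes 1/4.
Ibtisam is living and takes 1/4.
Nabil is living and takes 1/8.
Widad predeceased; the 1/8 allotted to Widad's branch passes to Widad's issue by representation.
Dalia is the sole taker at this level and receives the full 1/8.
Fahad predeceased; the 1/4 allotted to Fahad's branch passes to Fahad's issue by representation.
The 1/4 is divided into 2 equal shares of 1/8 among Rashida, Farouk.
Rashida is living and takes 1/8.
Farouk is living and takes 1/8.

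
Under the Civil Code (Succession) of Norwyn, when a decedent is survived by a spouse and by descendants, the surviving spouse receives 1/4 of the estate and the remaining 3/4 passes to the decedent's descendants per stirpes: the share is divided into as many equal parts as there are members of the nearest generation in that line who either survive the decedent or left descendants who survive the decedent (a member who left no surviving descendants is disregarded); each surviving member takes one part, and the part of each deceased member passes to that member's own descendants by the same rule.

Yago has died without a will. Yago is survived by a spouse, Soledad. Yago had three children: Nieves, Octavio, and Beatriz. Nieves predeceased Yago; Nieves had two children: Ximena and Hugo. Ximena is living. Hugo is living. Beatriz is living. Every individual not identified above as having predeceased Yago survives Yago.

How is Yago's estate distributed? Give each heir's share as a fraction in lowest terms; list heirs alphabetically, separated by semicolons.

Soledad, as surviving spouse, takes 1/4.
The remaining 3/4 passes to Yago's descendants per stirpes.
The 3/4 is divided into 3 equal shares of 1/4 among Nieves, Octavio, Beatriz.
Nieves predeceased; the 1/4 allotted to Nieves's branch passes to Nieves's issue by representation.
The 1/4 is divided into 2 equal shares of 1/8 among Ximena, Hugo.
Ximena is living and takes 1/8.
Hugo is living and takes 1/8.
Octavio is living and takes 1/4.
Beatriz is living and takes 1/4.

Beatriz 1/4; Hugo 1/8; Octavio 1/4; Soledad 1/4; Ximena 1/8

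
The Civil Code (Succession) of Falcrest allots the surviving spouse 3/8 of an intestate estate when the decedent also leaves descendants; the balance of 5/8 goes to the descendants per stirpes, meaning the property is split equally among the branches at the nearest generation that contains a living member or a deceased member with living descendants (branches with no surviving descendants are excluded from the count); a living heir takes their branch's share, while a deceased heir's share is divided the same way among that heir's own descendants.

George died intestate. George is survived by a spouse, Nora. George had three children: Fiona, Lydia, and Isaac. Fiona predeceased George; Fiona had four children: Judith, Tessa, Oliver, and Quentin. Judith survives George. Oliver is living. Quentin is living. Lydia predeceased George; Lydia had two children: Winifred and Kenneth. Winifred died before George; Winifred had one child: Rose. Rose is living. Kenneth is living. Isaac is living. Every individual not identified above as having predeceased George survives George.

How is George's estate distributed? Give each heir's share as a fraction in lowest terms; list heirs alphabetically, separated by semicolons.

Isaac 5/24; Judith 5/96; Kenneth 5/48; Nora 3/8; Oliver 5/96; Quentin 5/96; Rose 5/48; Tessa 5/96

Nora, as surviving spouse, takes 3/8.
The remaining 5/8 passes to George's descendants per stirpes.
The 5/8 is divided into 3 equal shares of 5/24 among Fiona, Lydia, Isaac.
Fiona predeceased; the 5/24 allotted to Fiona's branch passes to Fiona's issue by representation.
The 5/24 is divided into 4 equal shares of 5/96 among Judith, Tessa, Oliver, Quentin.
Judith is living and takes 5/96.
Tessa is living and takes 5/96.
Oliver is living and takes 5/96.
Quentin is living and takes 5/96.
Lydia predeceased; the 5/24 allotted to Lydia's branch passes to Lydia's issue by representation.
The 5/24 is divided into 2 equal shares of 5/48 among Winifred, Kenneth.
Winifred predeceased; the 5/48 allotted to Winifred's branch passes to Winifred's issue by representation.
Rose is the sole taker at this level and receives the full 5/48.
Kenneth is living and takes 5/48.
Isaac is living and takes 5/24.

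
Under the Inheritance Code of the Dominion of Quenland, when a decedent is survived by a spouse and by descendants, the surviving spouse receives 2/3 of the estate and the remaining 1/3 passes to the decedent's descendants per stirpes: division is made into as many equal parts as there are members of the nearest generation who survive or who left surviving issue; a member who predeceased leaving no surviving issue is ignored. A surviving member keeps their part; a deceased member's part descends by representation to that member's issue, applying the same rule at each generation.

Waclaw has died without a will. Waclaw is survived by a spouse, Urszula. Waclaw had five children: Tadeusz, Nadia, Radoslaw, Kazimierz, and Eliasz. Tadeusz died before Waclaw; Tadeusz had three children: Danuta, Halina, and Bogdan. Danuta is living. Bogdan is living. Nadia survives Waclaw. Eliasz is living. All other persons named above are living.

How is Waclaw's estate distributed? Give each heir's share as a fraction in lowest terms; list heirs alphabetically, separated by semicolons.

Urszula, as surviving spouse, takes 2/3.
The remaining 1/3 passes to Waclaw's descendants per stirpes.
The 1/3 is divided into 5 equal shares of 1/15 among Tadeusz, Nadia, Radoslaw, Kazimierz, Eliasz.
Tadeusz predeceased; the 1/15 allotted to Tadeusz's branch passes to Tadeusz's issue by representation.
The 1/15 is divided into 3 equal shares of 1/45 among Danuta, Halina, Bogdan.
Danuta is living and takes 1/45.
Halina is living and takes 1/45.
Bogdan is living and takes 1/45.
Nadia is living and takes 1/15.
Radoslaw is living and takes 1/15.
Kazimierz is living and takes 1/15.
Eliasz is living and takes 1/15.

Bogdan 1/45; Danuta 1/45; Eliasz 1/15; Halina 1/45; Kazimierz 1/15; Nadia 1/15; Radoslaw 1/15; Urszula 2/3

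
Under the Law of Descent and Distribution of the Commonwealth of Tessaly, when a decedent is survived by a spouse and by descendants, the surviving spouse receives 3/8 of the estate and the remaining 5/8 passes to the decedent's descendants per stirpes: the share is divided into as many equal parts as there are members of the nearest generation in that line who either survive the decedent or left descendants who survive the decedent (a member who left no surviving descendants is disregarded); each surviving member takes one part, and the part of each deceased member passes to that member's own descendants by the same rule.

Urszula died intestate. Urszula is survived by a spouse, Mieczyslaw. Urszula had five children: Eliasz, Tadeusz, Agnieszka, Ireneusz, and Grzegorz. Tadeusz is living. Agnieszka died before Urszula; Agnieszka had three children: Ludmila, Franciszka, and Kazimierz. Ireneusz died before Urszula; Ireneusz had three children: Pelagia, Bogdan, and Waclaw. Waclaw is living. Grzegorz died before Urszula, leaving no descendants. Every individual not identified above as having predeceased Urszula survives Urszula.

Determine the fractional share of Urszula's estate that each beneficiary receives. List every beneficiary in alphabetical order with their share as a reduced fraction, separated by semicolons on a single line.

Mieczyslaw, as surviving spouse, takes 3/8.
The remaining 5/8 passes to Urszula's descendants per stirpes.
Grzegorz left no surviving issue, so that branch lapses and is disregarded.
The 5/8 is divided into 4 equal shares of 5/32 among Eliasz, Tadeusz, Agnieszka, Ireneusz.
Eliasz is living and takes 5/32.
Tadeusz is living and takes 5/32.
Agnieszka predeceased; the 5/32 allotted to Agnieszka's branch passes to Agnieszka's issue by representation.
The 5/32 is divided into 3 equal shares of 5/96 among Ludmila, Franciszka, Kazimierz.
Ludmila is living and takes 5/96.
Franciszka is living and takes 5/96.
Kazimierz is living and takes 5/96.
Ireneusz predeceased; the 5/32 allotted to Ireneusz's branch passes to Ireneusz's issue by representation.
The 5/32 is divided into 3 equal shares of 5/96 among Pelagia, Bogdan, Waclaw.
Pelagia is living and takes 5/96.
Bogdan is living and takes 5/96.
Waclaw is living and takes 5/96.

Bogdan 5/96; Eliasz 5/32; Franciszka 5/96; Kazimierz 5/96; Ludmila 5/96; Mieczyslaw 3/8; Pelagia 5/96; Tadeusz 5/32; Waclaw 5/96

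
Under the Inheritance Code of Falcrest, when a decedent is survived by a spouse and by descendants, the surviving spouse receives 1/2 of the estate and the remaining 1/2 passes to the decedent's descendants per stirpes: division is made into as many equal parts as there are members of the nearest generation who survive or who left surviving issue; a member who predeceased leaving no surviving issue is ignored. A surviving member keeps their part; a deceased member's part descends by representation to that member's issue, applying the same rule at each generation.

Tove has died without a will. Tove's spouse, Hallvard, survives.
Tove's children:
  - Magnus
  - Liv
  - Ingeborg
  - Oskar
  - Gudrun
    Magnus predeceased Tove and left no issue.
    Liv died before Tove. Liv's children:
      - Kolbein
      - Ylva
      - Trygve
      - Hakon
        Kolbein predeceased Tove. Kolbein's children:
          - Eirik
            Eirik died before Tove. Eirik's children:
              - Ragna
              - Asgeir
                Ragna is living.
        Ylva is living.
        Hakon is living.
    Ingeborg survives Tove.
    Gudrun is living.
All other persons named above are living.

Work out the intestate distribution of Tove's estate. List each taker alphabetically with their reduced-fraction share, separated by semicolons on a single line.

Asgeir 1/64; Gudrun 1/8; Hakon 1/32; Hallvard 1/2; Ingeborg 1/8; Oskar 1/8; Ragna 1/64; Trygve 1/32; Ylva 1/32

Hallvard, as surviving spouse, takes 1/2.
The remaining 1/2 passes to Tove's descendants per stirpes.
Magnus left no surviving issue, so that branch lapses and is disregarded.
The 1/2 is divided into 4 equal shares of 1/8 among Liv, Ingeborg, Oskar, Gudrun.
Liv predeceased; the 1/8 allotted to Liv's branch passes to Liv's issue by representation.
The 1/8 is divided into 4 equal shares of 1/32 among Kolbein, Ylva, Trygve, Hakon.
Kolbein predeceased; the 1/32 allotted to Kolbein's branch passes to Kolbein's issue by representation.
Eirik's line is the sole branch at this level, so the full 1/32 passes to Eirik's issue by representation.
The 1/32 is divided into 2 equal shares of 1/64 among Ragna, Asgeir.
Ragna is living and takes 1/64.
Asgeir is living and takes 1/64.
Ylva is living and takes 1/32.
Trygve is living and takes 1/32.
Hakon is living and takes 1/32.
Ingeborg is living and takes 1/8.
Oskar is living and takes 1/8.
Gudrun is living and takes 1/8.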